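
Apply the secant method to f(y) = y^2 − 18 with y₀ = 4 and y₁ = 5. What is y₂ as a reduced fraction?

38/9

f(4) = −2, f(5) = 7. y₂ = 5 − 7·(5 − 4)/(7 − (−2)) = 38/9.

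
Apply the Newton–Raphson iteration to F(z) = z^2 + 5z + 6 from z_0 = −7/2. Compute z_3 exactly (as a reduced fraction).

F'(z) = 2z + 5.
F(−7/2) = 3/4, F'(−7/2) = −2, so z_1 = (−7/2) − (3/4)/(−2) = −25/8.
F(−25/8) = 9/64, F'(−25/8) = −5/4, so z_2 = (−25/8) − (9/64)/(−5/4) = −241/80.
F(−241/80) = 81/6400, F'(−241/80) = −41/40, so z_3 = (−241/80) − (81/6400)/(−41/40) = −19681/6560.

−19681/6560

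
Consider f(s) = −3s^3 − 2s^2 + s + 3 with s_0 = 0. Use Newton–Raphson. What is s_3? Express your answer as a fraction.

f'(s) = −9s^2 − 4s + 1.
f(0) = 3, f'(0) = 1, so s_1 = 0 − 3/1 = −3.
f(−3) = 63, f'(−3) = −68, so s_2 = (−3) − 63/(−68) = −141/68.
f(−141/68) = 5997159/314432, f'(−141/68) = −135953/4624, so s_3 = (−141/68) − (5997159/314432)/(−135953/4624) = −6586107/4622402.

−6586107/4622402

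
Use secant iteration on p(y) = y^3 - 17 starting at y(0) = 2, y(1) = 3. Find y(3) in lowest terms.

20801/8137

p(2) = -9, p(3) = 10. y(2) = 3 - 10·(3 - 2)/(10 - (-9)) = 47/19.
p(3) = 10, p(47/19) = -12780/6859. y(3) = (47/19) - (-12780/6859)·((47/19) - 3)/((-12780/6859) - 10) = 20801/8137.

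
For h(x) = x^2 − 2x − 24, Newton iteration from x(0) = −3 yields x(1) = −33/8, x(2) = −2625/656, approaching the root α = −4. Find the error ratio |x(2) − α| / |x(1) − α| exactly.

x(1) − α = −33/8 − (−4) = −33/8 + 4 = −1/8, so |x(1) − α| = 1/8.
x(2) − α = −2625/656 − (−4) = −2625/656 + 4 = −1/656, so |x(2) − α| = 1/656.
Ratio = (1/656) / (1/8) = 1/82.

1/82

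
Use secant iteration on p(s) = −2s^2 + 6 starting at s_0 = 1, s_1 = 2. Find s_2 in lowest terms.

5/3

p(1) = 4, p(2) = −2. s_2 = 2 − (−2)·(2 − 1)/((−2) − 4) = 5/3.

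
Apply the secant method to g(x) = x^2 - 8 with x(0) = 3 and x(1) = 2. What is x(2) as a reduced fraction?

g(3) = 1, g(2) = -4. x(2) = 2 - (-4)·(2 - 3)/((-4) - 1) = 14/5.

14/5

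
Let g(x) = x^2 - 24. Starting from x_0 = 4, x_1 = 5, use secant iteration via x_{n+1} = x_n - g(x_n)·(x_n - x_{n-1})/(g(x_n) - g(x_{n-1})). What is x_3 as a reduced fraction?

g(4) = -8, g(5) = 1. x_2 = 5 - 1·(5 - 4)/(1 - (-8)) = 44/9.
g(5) = 1, g(44/9) = -8/81. x_3 = (44/9) - (-8/81)·((44/9) - 5)/((-8/81) - 1) = 436/89.

436/89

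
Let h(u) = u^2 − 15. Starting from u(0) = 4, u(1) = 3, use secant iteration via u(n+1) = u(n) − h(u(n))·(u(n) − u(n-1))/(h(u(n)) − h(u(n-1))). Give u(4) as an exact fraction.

h(4) = 1, h(3) = −6. u(2) = 3 − (−6)·(3 − 4)/((−6) − 1) = 27/7.
h(3) = −6, h(27/7) = −6/49. u(3) = (27/7) − (−6/49)·((27/7) − 3)/((−6/49) − (−6)) = 31/8.
h(27/7) = −6/49, h(31/8) = 1/64. u(4) = (31/8) − (1/64)·((31/8) − (27/7))/((1/64) − (−6/49)) = 1677/433.

1677/433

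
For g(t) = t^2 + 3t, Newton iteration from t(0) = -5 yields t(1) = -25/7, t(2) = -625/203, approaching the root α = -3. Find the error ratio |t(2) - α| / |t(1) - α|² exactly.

7/29

t(1) - α = -25/7 - (-3) = -25/7 + 3 = -4/7, so |t(1) - α| = 4/7.
t(2) - α = -625/203 - (-3) = -625/203 + 3 = -16/203, so |t(2) - α| = 16/203.
|t(1) - α|² = 16/49.
Ratio = (16/203) / (16/49) = 7/29.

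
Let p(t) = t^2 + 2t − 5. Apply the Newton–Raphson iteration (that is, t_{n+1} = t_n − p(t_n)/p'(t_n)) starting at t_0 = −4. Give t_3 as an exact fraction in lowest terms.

−6761/1960

p'(t) = 2t + 2.
p(−4) = 3, p'(−4) = −6, so t_1 = (−4) − 3/(−6) = −7/2.
p(−7/2) = 1/4, p'(−7/2) = −5, so t_2 = (−7/2) − (1/4)/(−5) = −69/20.
p(−69/20) = 1/400, p'(−69/20) = −49/10, so t_3 = (−69/20) − (1/400)/(−49/10) = −6761/1960.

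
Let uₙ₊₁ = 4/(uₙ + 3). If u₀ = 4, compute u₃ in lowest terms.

u₁ = 4/(4 + 3) = 4/7.
u₂ = 4/(4/7 + 3) = 28/25.
u₃ = 4/(28/25 + 3) = 100/103.

100/103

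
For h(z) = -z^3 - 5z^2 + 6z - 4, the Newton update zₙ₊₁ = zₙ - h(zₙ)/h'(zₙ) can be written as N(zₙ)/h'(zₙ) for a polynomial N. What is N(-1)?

h'(z) = -3z^2 - 10z + 6.
N(z) = z·h'(z) - h(z) = z·(-3z^2 - 10z + 6) - (-z^3 - 5z^2 + 6z - 4) = -2z^3 - 5z^2 + 4.
N(-1) = 1.

1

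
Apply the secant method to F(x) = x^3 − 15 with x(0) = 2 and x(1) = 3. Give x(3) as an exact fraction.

F(2) = −7, F(3) = 12. x(2) = 3 − 12·(3 − 2)/(12 − (−7)) = 45/19.
F(3) = 12, F(45/19) = −11760/6859. x(3) = (45/19) − (−11760/6859)·((45/19) − 3)/((−11760/6859) − 12) = 6395/2613.

6395/2613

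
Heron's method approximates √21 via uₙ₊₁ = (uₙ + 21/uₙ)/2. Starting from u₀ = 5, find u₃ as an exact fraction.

277727/60605

u₁ = (5 + 21/5)/2 = 23/5.
u₂ = (23/5 + 21/(23/5))/2 = 527/115.
u₃ = (527/115 + 21/(527/115))/2 = 277727/60605.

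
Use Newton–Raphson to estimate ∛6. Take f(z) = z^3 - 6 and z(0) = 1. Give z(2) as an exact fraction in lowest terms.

593/288

f'(z) = 3z^2.
f(1) = -5, f'(1) = 3, so z(1) = 1 - (-5)/3 = 8/3.
f(8/3) = 350/27, f'(8/3) = 64/3, so z(2) = (8/3) - (350/27)/(64/3) = 593/288.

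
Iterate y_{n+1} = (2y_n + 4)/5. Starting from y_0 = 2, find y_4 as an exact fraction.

y_1 = (2·2 + 4)/5 = 8/5.
y_2 = (2·(8/5) + 4)/5 = 36/25.
y_3 = (2·(36/25) + 4)/5 = 172/125.
y_4 = (2·(172/125) + 4)/5 = 844/625.

844/625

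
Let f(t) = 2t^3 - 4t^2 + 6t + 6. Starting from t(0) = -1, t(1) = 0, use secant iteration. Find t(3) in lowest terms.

-12/17

f(-1) = -6, f(0) = 6. t(2) = 0 - 6·(0 - (-1))/(6 - (-6)) = -1/2.
f(0) = 6, f(-1/2) = 7/4. t(3) = (-1/2) - (7/4)·((-1/2) - 0)/((7/4) - 6) = -12/17.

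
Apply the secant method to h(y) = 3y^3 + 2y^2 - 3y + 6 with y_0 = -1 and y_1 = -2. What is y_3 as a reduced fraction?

-9/5

h(-1) = 8, h(-2) = -4. y_2 = (-2) - (-4)·((-2) - (-1))/((-4) - 8) = -5/3.
h(-2) = -4, h(-5/3) = 8/3. y_3 = (-5/3) - (8/3)·((-5/3) - (-2))/((8/3) - (-4)) = -9/5.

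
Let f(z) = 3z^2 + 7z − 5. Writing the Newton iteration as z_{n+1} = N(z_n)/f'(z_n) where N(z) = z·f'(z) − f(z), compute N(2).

f'(z) = 6z + 7.
N(z) = z·f'(z) − f(z) = z·(6z + 7) − (3z^2 + 7z − 5) = 3z^2 + 5.
N(2) = 17.

17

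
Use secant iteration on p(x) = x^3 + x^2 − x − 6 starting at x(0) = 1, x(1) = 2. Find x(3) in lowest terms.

p(1) = −5, p(2) = 4. x(2) = 2 − 4·(2 − 1)/(4 − (−5)) = 14/9.
p(2) = 4, p(14/9) = −1000/729. x(3) = (14/9) − (−1000/729)·((14/9) − 2)/((−1000/729) − 4) = 1634/979.

1634/979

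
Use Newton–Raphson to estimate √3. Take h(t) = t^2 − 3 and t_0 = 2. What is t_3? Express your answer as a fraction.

h'(t) = 2t.
h(2) = 1, h'(2) = 4, so t_1 = 2 − 1/4 = 7/4.
h(7/4) = 1/16, h'(7/4) = 7/2, so t_2 = (7/4) − (1/16)/(7/2) = 97/56.
h(97/56) = 1/3136, h'(97/56) = 97/28, so t_3 = (97/56) − (1/3136)/(97/28) = 18817/10864.

18817/10864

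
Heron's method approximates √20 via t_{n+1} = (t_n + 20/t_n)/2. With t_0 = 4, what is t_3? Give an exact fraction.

t_1 = (4 + 20/4)/2 = 9/2.
t_2 = (9/2 + 20/(9/2))/2 = 161/36.
t_3 = (161/36 + 20/(161/36))/2 = 51841/11592.

51841/11592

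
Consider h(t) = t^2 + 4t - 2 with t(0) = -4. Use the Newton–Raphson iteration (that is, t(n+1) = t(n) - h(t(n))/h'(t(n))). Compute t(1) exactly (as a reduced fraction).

-9/2

h'(t) = 2t + 4.
h(-4) = -2, h'(-4) = -4, so t(1) = (-4) - (-2)/(-4) = -9/2.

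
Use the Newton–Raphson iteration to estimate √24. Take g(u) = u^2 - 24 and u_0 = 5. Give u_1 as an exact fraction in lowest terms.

g'(u) = 2u.
g(5) = 1, g'(5) = 10, so u_1 = 5 - 1/10 = 49/10.

49/10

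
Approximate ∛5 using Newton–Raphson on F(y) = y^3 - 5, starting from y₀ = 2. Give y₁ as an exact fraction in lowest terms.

7/4

F'(y) = 3y^2.
F(2) = 3, F'(2) = 12, so y₁ = 2 - 3/12 = 7/4.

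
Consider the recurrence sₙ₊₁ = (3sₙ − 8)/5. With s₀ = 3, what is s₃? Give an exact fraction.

−311/125

s₁ = (3·3 − 8)/5 = 1/5.
s₂ = (3·(1/5) − 8)/5 = −37/25.
s₃ = (3·(−37/25) − 8)/5 = −311/125.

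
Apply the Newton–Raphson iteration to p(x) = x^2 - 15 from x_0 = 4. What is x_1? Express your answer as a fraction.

31/8

p'(x) = 2x.
p(4) = 1, p'(4) = 8, so x_1 = 4 - 1/8 = 31/8.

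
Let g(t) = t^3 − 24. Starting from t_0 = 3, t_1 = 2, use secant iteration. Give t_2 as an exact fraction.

g(3) = 3, g(2) = −16. t_2 = 2 − (−16)·(2 − 3)/((−16) − 3) = 54/19.

54/19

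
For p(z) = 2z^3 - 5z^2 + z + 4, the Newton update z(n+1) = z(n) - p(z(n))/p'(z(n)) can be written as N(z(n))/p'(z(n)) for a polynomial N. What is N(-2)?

-56

p'(z) = 6z^2 - 10z + 1.
N(z) = z·p'(z) - p(z) = z·(6z^2 - 10z + 1) - (2z^3 - 5z^2 + z + 4) = 4z^3 - 5z^2 - 4.
N(-2) = -56.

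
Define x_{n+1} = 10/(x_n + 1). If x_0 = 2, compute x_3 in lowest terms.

x_1 = 10/(2 + 1) = 10/3.
x_2 = 10/(10/3 + 1) = 30/13.
x_3 = 10/(30/13 + 1) = 130/43.

130/43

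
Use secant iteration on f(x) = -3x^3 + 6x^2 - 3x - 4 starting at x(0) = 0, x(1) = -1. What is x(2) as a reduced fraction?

f(0) = -4, f(-1) = 8. x(2) = (-1) - 8·((-1) - 0)/(8 - (-4)) = -1/3.

-1/3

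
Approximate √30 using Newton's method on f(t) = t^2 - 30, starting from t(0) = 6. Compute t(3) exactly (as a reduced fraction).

116161/21208

f'(t) = 2t.
f(6) = 6, f'(6) = 12, so t(1) = 6 - 6/12 = 11/2.
f(11/2) = 1/4, f'(11/2) = 11, so t(2) = (11/2) - (1/4)/11 = 241/44.
f(241/44) = 1/1936, f'(241/44) = 241/22, so t(3) = (241/44) - (1/1936)/(241/22) = 116161/21208.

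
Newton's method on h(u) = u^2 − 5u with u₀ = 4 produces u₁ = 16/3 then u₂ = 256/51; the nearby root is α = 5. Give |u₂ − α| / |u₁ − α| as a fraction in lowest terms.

1/17

u₁ − α = 16/3 − 5 = 1/3, so |u₁ − α| = 1/3.
u₂ − α = 256/51 − 5 = 1/51, so |u₂ − α| = 1/51.
Ratio = (1/51) / (1/3) = 1/17.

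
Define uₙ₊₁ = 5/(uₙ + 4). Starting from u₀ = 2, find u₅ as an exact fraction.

u₁ = 5/(2 + 4) = 5/6.
u₂ = 5/(5/6 + 4) = 30/29.
u₃ = 5/(30/29 + 4) = 145/146.
u₄ = 5/(145/146 + 4) = 730/729.
u₅ = 5/(730/729 + 4) = 3645/3646.

3645/3646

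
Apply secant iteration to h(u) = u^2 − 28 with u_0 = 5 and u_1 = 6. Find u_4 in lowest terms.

h(5) = −3, h(6) = 8. u_2 = 6 − 8·(6 − 5)/(8 − (−3)) = 58/11.
h(6) = 8, h(58/11) = −24/121. u_3 = (58/11) − (−24/121)·((58/11) − 6)/((−24/121) − 8) = 164/31.
h(58/11) = −24/121, h(164/31) = −12/961. u_4 = (164/31) − (−12/961)·((164/31) − (58/11))/((−12/961) − (−24/121)) = 9530/1801.

9530/1801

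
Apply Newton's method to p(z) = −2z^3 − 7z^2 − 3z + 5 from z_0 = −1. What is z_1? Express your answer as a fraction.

−8/5

p'(z) = −6z^2 − 14z − 3.
p(−1) = 3, p'(−1) = 5, so z_1 = (−1) − 3/5 = −8/5.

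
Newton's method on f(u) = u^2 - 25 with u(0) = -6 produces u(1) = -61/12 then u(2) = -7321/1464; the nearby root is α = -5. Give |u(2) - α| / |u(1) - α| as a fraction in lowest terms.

u(1) - α = -61/12 - (-5) = -61/12 + 5 = -1/12, so |u(1) - α| = 1/12.
u(2) - α = -7321/1464 - (-5) = -7321/1464 + 5 = -1/1464, so |u(2) - α| = 1/1464.
Ratio = (1/1464) / (1/12) = 1/122.

1/122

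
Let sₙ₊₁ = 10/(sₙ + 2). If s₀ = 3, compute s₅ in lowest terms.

190/83

s₁ = 10/(3 + 2) = 2.
s₂ = 10/(2 + 2) = 5/2.
s₃ = 10/(5/2 + 2) = 20/9.
s₄ = 10/(20/9 + 2) = 45/19.
s₅ = 10/(45/19 + 2) = 190/83.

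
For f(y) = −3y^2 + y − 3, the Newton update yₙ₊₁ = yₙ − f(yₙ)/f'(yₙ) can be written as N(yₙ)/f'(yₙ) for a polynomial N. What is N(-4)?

−45

f'(y) = −6y + 1.
N(y) = y·f'(y) − f(y) = y·(−6y + 1) − (−3y^2 + y − 3) = −3y^2 + 3.
N(-4) = −45.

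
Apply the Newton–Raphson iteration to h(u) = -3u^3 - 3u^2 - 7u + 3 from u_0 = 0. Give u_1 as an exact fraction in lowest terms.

h'(u) = -9u^2 - 6u - 7.
h(0) = 3, h'(0) = -7, so u_1 = 0 - 3/(-7) = 3/7.

3/7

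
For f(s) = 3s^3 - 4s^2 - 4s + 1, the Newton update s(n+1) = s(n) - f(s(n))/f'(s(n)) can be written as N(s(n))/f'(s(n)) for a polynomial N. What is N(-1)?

-11

f'(s) = 9s^2 - 8s - 4.
N(s) = s·f'(s) - f(s) = s·(9s^2 - 8s - 4) - (3s^3 - 4s^2 - 4s + 1) = 6s^3 - 4s^2 - 1.
N(-1) = -11.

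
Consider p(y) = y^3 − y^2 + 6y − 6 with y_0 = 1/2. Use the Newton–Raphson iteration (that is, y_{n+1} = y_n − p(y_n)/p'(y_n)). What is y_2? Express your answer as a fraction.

p'(y) = 3y^2 − 2y + 6.
p(1/2) = −25/8, p'(1/2) = 23/4, so y_1 = (1/2) − (−25/8)/(23/4) = 24/23.
p(24/23) = 3750/12167, p'(24/23) = 3798/529, so y_2 = (24/23) − (3750/12167)/(3798/529) = 14567/14559.

14567/14559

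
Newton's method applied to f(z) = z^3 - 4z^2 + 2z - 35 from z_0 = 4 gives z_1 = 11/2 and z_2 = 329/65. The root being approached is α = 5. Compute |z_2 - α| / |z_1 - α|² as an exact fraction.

16/65

z_1 - α = 11/2 - 5 = 1/2, so |z_1 - α| = 1/2.
z_2 - α = 329/65 - 5 = 4/65, so |z_2 - α| = 4/65.
|z_1 - α|² = 1/4.
Ratio = (4/65) / (1/4) = 16/65.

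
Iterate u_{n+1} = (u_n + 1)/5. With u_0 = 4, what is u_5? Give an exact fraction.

u_1 = (4 + 1)/5 = 1.
u_2 = (1 + 1)/5 = 2/5.
u_3 = ((2/5) + 1)/5 = 7/25.
u_4 = ((7/25) + 1)/5 = 32/125.
u_5 = ((32/125) + 1)/5 = 157/625.

157/625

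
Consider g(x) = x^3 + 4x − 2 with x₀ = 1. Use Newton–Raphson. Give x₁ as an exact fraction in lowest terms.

g'(x) = 3x^2 + 4.
g(1) = 3, g'(1) = 7, so x₁ = 1 − 3/7 = 4/7.

4/7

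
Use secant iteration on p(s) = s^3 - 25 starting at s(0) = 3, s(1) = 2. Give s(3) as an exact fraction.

19255/6559

p(3) = 2, p(2) = -17. s(2) = 2 - (-17)·(2 - 3)/((-17) - 2) = 55/19.
p(2) = -17, p(55/19) = -5100/6859. s(3) = (55/19) - (-5100/6859)·((55/19) - 2)/((-5100/6859) - (-17)) = 19255/6559.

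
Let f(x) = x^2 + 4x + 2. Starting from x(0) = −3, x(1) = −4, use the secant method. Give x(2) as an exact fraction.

−10/3

f(−3) = −1, f(−4) = 2. x(2) = (−4) − 2·((−4) − (−3))/(2 − (−1)) = −10/3.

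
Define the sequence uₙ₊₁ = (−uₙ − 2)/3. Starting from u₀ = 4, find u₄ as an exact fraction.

−4/9

u₁ = (−4 − 2)/3 = −2.
u₂ = (−(−2) − 2)/3 = 0.
u₃ = (−0 − 2)/3 = −2/3.
u₄ = (−(−2/3) − 2)/3 = −4/9.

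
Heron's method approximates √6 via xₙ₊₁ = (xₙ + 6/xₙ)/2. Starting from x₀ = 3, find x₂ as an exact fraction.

49/20

x₁ = (3 + 6/3)/2 = 5/2.
x₂ = (5/2 + 6/(5/2))/2 = 49/20.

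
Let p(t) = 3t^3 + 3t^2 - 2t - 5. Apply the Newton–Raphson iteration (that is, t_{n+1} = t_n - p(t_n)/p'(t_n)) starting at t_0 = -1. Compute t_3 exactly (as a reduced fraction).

1358740/1189859

p'(t) = 9t^2 + 6t - 2.
p(-1) = -3, p'(-1) = 1, so t_1 = (-1) - (-3)/1 = 2.
p(2) = 27, p'(2) = 46, so t_2 = 2 - 27/46 = 65/46.
p(65/46) = 645165/97336, p'(65/46) = 51733/2116, so t_3 = (65/46) - (645165/97336)/(51733/2116) = 1358740/1189859.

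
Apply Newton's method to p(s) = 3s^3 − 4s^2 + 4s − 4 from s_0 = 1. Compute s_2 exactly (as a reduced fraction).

p'(s) = 9s^2 − 8s + 4.
p(1) = −1, p'(1) = 5, so s_1 = 1 − (−1)/5 = 6/5.
p(6/5) = 28/125, p'(6/5) = 184/25, so s_2 = (6/5) − (28/125)/(184/25) = 269/230.

269/230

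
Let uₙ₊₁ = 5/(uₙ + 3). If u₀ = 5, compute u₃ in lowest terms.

145/127

u₁ = 5/(5 + 3) = 5/8.
u₂ = 5/(5/8 + 3) = 40/29.
u₃ = 5/(40/29 + 3) = 145/127.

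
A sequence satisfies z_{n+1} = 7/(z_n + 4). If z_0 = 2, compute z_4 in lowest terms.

z_1 = 7/(2 + 4) = 7/6.
z_2 = 7/(7/6 + 4) = 42/31.
z_3 = 7/(42/31 + 4) = 217/166.
z_4 = 7/(217/166 + 4) = 1162/881.

1162/881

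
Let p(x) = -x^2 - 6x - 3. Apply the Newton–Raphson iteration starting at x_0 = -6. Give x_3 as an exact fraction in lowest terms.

-10681/1960

p'(x) = -2x - 6.
p(-6) = -3, p'(-6) = 6, so x_1 = (-6) - (-3)/6 = -11/2.
p(-11/2) = -1/4, p'(-11/2) = 5, so x_2 = (-11/2) - (-1/4)/5 = -109/20.
p(-109/20) = -1/400, p'(-109/20) = 49/10, so x_3 = (-109/20) - (-1/400)/(49/10) = -10681/1960.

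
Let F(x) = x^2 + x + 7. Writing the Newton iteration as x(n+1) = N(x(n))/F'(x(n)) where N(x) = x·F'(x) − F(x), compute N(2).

F'(x) = 2x + 1.
N(x) = x·F'(x) − F(x) = x·(2x + 1) − (x^2 + x + 7) = x^2 − 7.
N(2) = −3.

−3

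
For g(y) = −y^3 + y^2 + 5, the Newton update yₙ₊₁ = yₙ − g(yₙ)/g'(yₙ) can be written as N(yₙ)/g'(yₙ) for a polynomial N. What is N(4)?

−117

g'(y) = −3y^2 + 2y.
N(y) = y·g'(y) − g(y) = y·(−3y^2 + 2y) − (−y^3 + y^2 + 5) = −2y^3 + y^2 − 5.
N(4) = −117.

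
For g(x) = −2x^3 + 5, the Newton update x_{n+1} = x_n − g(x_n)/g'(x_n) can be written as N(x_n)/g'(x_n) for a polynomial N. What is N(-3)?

103

g'(x) = −6x^2.
N(x) = x·g'(x) − g(x) = x·(−6x^2) − (−2x^3 + 5) = −4x^3 − 5.
N(-3) = 103.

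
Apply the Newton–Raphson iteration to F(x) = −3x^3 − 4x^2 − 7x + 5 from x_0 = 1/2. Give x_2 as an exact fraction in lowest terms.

1017031/1996616

F'(x) = −9x^2 − 8x − 7.
F(1/2) = 1/8, F'(1/2) = −53/4, so x_1 = (1/2) − (1/8)/(−53/4) = 27/53.
F(27/53) = −113/148877, F'(27/53) = −37672/2809, so x_2 = (27/53) − (−113/148877)/(−37672/2809) = 1017031/1996616.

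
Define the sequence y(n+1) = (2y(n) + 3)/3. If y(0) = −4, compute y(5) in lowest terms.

y(1) = (2·(−4) + 3)/3 = −5/3.
y(2) = (2·(−5/3) + 3)/3 = −1/9.
y(3) = (2·(−1/9) + 3)/3 = 25/27.
y(4) = (2·(25/27) + 3)/3 = 131/81.
y(5) = (2·(131/81) + 3)/3 = 505/243.

505/243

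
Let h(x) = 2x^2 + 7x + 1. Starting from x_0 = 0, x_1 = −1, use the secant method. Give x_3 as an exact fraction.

−3/23

h(0) = 1, h(−1) = −4. x_2 = (−1) − (−4)·((−1) − 0)/((−4) − 1) = −1/5.
h(−1) = −4, h(−1/5) = −8/25. x_3 = (−1/5) − (−8/25)·((−1/5) − (−1))/((−8/25) − (−4)) = −3/23.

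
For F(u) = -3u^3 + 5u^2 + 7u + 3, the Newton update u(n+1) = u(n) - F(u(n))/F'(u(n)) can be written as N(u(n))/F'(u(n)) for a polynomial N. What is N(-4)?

461

F'(u) = -9u^2 + 10u + 7.
N(u) = u·F'(u) - F(u) = u·(-9u^2 + 10u + 7) - (-3u^3 + 5u^2 + 7u + 3) = -6u^3 + 5u^2 - 3.
N(-4) = 461.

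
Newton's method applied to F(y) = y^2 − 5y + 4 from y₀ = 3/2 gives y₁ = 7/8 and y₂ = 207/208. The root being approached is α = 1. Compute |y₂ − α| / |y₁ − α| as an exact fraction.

y₁ − α = 7/8 − 1 = −1/8, so |y₁ − α| = 1/8.
y₂ − α = 207/208 − 1 = −1/208, so |y₂ − α| = 1/208.
Ratio = (1/208) / (1/8) = 1/26.

1/26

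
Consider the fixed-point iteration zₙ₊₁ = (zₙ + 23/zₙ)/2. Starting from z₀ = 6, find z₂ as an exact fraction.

z₁ = (6 + 23/6)/2 = 59/12.
z₂ = (59/12 + 23/(59/12))/2 = 6793/1416.

6793/1416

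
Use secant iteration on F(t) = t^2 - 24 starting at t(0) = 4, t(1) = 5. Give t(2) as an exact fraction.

F(4) = -8, F(5) = 1. t(2) = 5 - 1·(5 - 4)/(1 - (-8)) = 44/9.

44/9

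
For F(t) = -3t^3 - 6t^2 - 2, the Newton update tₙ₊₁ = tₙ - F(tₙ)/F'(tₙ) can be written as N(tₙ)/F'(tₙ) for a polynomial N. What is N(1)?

F'(t) = -9t^2 - 12t.
N(t) = t·F'(t) - F(t) = t·(-9t^2 - 12t) - (-3t^3 - 6t^2 - 2) = -6t^3 - 6t^2 + 2.
N(1) = -10.

-10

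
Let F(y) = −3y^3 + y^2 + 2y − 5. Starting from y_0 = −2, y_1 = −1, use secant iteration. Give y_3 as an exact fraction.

F(−2) = 19, F(−1) = −3. y_2 = (−1) − (−3)·((−1) − (−2))/((−3) − 19) = −25/22.
F(−1) = −3, F(−25/22) = −16815/10648. y_3 = (−25/22) − (−16815/10648)·((−25/22) − (−1))/((−16815/10648) − (−3)) = −2165/1681.

−2165/1681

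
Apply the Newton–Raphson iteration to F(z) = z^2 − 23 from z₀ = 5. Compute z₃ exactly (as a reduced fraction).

F'(z) = 2z.
F(5) = 2, F'(5) = 10, so z₁ = 5 − 2/10 = 24/5.
F(24/5) = 1/25, F'(24/5) = 48/5, so z₂ = (24/5) − (1/25)/(48/5) = 1151/240.
F(1151/240) = 1/57600, F'(1151/240) = 1151/120, so z₃ = (1151/240) − (1/57600)/(1151/120) = 2649601/552480.

2649601/552480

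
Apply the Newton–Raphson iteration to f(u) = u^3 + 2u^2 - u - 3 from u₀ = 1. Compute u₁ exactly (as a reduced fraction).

f'(u) = 3u^2 + 4u - 1.
f(1) = -1, f'(1) = 6, so u₁ = 1 - (-1)/6 = 7/6.

7/6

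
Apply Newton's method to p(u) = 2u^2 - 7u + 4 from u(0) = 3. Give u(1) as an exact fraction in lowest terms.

p'(u) = 4u - 7.
p(3) = 1, p'(3) = 5, so u(1) = 3 - 1/5 = 14/5.

14/5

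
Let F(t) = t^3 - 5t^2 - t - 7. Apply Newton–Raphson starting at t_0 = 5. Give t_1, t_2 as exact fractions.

t_1 = 11/2, t_2 = 754/139

F'(t) = 3t^2 - 10t - 1.
F(5) = -12, F'(5) = 24, so t_1 = 5 - (-12)/24 = 11/2.
F(11/2) = 21/8, F'(11/2) = 139/4, so t_2 = (11/2) - (21/8)/(139/4) = 754/139.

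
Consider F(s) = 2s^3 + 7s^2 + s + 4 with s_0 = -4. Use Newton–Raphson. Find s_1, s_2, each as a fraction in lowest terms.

s_1 = -148/41, s_2 = -993772/282039

F'(s) = 6s^2 + 14s + 1.
F(-4) = -16, F'(-4) = 41, so s_1 = (-4) - (-16)/41 = -148/41.
F(-148/41) = -170240/68921, F'(-148/41) = 48153/1681, so s_2 = (-148/41) - (-170240/68921)/(48153/1681) = -993772/282039.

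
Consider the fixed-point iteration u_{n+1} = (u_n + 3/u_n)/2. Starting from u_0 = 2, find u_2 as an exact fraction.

u_1 = (2 + 3/2)/2 = 7/4.
u_2 = (7/4 + 3/(7/4))/2 = 97/56.

97/56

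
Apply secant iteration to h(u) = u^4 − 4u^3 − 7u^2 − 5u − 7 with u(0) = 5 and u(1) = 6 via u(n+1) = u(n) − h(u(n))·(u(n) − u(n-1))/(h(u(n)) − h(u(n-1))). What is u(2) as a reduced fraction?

h(5) = −82, h(6) = 143. u(2) = 6 − 143·(6 − 5)/(143 − (−82)) = 1207/225.

1207/225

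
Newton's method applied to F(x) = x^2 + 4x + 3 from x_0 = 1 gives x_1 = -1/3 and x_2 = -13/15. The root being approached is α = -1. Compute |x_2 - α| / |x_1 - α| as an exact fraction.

x_1 - α = -1/3 - (-1) = -1/3 + 1 = 2/3, so |x_1 - α| = 2/3.
x_2 - α = -13/15 - (-1) = -13/15 + 1 = 2/15, so |x_2 - α| = 2/15.
Ratio = (2/15) / (2/3) = 1/5.

1/5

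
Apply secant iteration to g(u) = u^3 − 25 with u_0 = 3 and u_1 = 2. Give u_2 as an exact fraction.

55/19

g(3) = 2, g(2) = −17. u_2 = 2 − (−17)·(2 − 3)/((−17) − 2) = 55/19.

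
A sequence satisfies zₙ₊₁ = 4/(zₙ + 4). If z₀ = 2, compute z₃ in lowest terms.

z₁ = 4/(2 + 4) = 2/3.
z₂ = 4/(2/3 + 4) = 6/7.
z₃ = 4/(6/7 + 4) = 14/17.

14/17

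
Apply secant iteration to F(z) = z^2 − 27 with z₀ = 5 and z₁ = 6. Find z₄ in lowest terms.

1351/260

F(5) = −2, F(6) = 9. z₂ = 6 − 9·(6 − 5)/(9 − (−2)) = 57/11.
F(6) = 9, F(57/11) = −18/121. z₃ = (57/11) − (−18/121)·((57/11) − 6)/((−18/121) − 9) = 213/41.
F(57/11) = −18/121, F(213/41) = −18/1681. z₄ = (213/41) − (−18/1681)·((213/41) − (57/11))/((−18/1681) − (−18/121)) = 1351/260.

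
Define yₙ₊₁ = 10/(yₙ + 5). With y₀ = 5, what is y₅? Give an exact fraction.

y₁ = 10/(5 + 5) = 1.
y₂ = 10/(1 + 5) = 5/3.
y₃ = 10/(5/3 + 5) = 3/2.
y₄ = 10/(3/2 + 5) = 20/13.
y₅ = 10/(20/13 + 5) = 26/17.

26/17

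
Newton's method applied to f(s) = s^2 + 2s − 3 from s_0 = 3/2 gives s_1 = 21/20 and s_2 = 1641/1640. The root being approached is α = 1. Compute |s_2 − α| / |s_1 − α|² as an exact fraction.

s_1 − α = 21/20 − 1 = 1/20, so |s_1 − α| = 1/20.
s_2 − α = 1641/1640 − 1 = 1/1640, so |s_2 − α| = 1/1640.
|s_1 − α|² = 1/400.
Ratio = (1/1640) / (1/400) = 10/41.

10/41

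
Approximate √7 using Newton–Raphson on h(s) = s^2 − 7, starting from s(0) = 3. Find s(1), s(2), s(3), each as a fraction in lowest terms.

h'(s) = 2s.
h(3) = 2, h'(3) = 6, so s(1) = 3 − 2/6 = 8/3.
h(8/3) = 1/9, h'(8/3) = 16/3, so s(2) = (8/3) − (1/9)/(16/3) = 127/48.
h(127/48) = 1/2304, h'(127/48) = 127/24, so s(3) = (127/48) − (1/2304)/(127/24) = 32257/12192.

s(1) = 8/3, s(2) = 127/48, s(3) = 32257/12192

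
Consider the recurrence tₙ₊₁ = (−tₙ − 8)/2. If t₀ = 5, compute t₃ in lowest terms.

−29/8

t₁ = (−5 − 8)/2 = −13/2.
t₂ = (−(−13/2) − 8)/2 = −3/4.
t₃ = (−(−3/4) − 8)/2 = −29/8.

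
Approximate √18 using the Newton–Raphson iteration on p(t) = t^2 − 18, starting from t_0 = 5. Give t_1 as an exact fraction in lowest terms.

p'(t) = 2t.
p(5) = 7, p'(5) = 10, so t_1 = 5 − 7/10 = 43/10.

43/10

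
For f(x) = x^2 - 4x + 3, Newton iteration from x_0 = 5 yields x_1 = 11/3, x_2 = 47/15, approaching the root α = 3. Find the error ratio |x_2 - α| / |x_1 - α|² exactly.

x_1 - α = 11/3 - 3 = 2/3, so |x_1 - α| = 2/3.
x_2 - α = 47/15 - 3 = 2/15, so |x_2 - α| = 2/15.
|x_1 - α|² = 4/9.
Ratio = (2/15) / (4/9) = 3/10.

3/10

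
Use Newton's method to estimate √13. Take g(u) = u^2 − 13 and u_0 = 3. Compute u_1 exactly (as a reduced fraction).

g'(u) = 2u.
g(3) = −4, g'(3) = 6, so u_1 = 3 − (−4)/6 = 11/3.

11/3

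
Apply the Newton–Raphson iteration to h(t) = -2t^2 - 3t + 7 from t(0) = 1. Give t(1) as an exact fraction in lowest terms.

h'(t) = -4t - 3.
h(1) = 2, h'(1) = -7, so t(1) = 1 - 2/(-7) = 9/7.

9/7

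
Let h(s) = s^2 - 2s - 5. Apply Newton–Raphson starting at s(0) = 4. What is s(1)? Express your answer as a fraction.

7/2

h'(s) = 2s - 2.
h(4) = 3, h'(4) = 6, so s(1) = 4 - 3/6 = 7/2.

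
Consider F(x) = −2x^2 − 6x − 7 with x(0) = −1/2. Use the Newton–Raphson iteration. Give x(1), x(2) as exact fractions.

x(1) = −13/8, x(2) = 55/16

F'(x) = −4x − 6.
F(−1/2) = −9/2, F'(−1/2) = −4, so x(1) = (−1/2) − (−9/2)/(−4) = −13/8.
F(−13/8) = −81/32, F'(−13/8) = 1/2, so x(2) = (−13/8) − (−81/32)/(1/2) = 55/16.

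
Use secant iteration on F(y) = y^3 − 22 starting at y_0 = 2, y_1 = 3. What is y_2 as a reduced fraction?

F(2) = −14, F(3) = 5. y_2 = 3 − 5·(3 − 2)/(5 − (−14)) = 52/19.

52/19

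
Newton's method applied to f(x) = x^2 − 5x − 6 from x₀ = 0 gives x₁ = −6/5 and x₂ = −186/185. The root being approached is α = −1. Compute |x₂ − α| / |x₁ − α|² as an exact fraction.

5/37

x₁ − α = −6/5 − (−1) = −6/5 + 1 = −1/5, so |x₁ − α| = 1/5.
x₂ − α = −186/185 − (−1) = −186/185 + 1 = −1/185, so |x₂ − α| = 1/185.
|x₁ − α|² = 1/25.
Ratio = (1/185) / (1/25) = 5/37.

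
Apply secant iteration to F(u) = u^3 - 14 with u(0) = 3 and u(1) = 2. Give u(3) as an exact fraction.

2045/842

F(3) = 13, F(2) = -6. u(2) = 2 - (-6)·(2 - 3)/((-6) - 13) = 44/19.
F(2) = -6, F(44/19) = -10842/6859. u(3) = (44/19) - (-10842/6859)·((44/19) - 2)/((-10842/6859) - (-6)) = 2045/842.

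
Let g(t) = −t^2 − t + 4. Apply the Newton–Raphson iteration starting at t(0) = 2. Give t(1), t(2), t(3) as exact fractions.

g'(t) = −2t − 1.
g(2) = −2, g'(2) = −5, so t(1) = 2 − (−2)/(−5) = 8/5.
g(8/5) = −4/25, g'(8/5) = −21/5, so t(2) = (8/5) − (−4/25)/(−21/5) = 164/105.
g(164/105) = −16/11025, g'(164/105) = −433/105, so t(3) = (164/105) − (−16/11025)/(−433/105) = 70996/45465.

t(1) = 8/5, t(2) = 164/105, t(3) = 70996/45465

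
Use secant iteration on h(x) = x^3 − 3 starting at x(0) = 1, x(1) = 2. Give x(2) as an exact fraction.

9/7

h(1) = −2, h(2) = 5. x(2) = 2 − 5·(2 − 1)/(5 − (−2)) = 9/7.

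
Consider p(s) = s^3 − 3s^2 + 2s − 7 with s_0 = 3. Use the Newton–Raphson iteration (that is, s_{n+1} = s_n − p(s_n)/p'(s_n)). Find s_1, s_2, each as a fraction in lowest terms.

s_1 = 34/11, s_2 = 49777/16126

p'(s) = 3s^2 − 6s + 2.
p(3) = −1, p'(3) = 11, so s_1 = 3 − (−1)/11 = 34/11.
p(34/11) = 67/1331, p'(34/11) = 1466/121, so s_2 = (34/11) − (67/1331)/(1466/121) = 49777/16126.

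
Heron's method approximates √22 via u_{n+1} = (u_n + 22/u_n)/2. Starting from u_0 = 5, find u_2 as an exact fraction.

u_1 = (5 + 22/5)/2 = 47/10.
u_2 = (47/10 + 22/(47/10))/2 = 4409/940.

4409/940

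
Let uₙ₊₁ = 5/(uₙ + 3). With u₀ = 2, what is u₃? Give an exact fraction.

u₁ = 5/(2 + 3) = 1.
u₂ = 5/(1 + 3) = 5/4.
u₃ = 5/(5/4 + 3) = 20/17.

20/17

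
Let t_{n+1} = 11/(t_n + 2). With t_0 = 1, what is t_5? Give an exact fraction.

t_1 = 11/(1 + 2) = 11/3.
t_2 = 11/(11/3 + 2) = 33/17.
t_3 = 11/(33/17 + 2) = 187/67.
t_4 = 11/(187/67 + 2) = 737/321.
t_5 = 11/(737/321 + 2) = 3531/1379.

3531/1379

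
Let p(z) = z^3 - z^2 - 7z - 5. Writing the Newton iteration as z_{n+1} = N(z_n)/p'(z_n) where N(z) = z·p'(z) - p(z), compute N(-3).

p'(z) = 3z^2 - 2z - 7.
N(z) = z·p'(z) - p(z) = z·(3z^2 - 2z - 7) - (z^3 - z^2 - 7z - 5) = 2z^3 - z^2 + 5.
N(-3) = -58.

-58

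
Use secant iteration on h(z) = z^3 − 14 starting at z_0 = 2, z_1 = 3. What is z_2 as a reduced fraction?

44/19

h(2) = −6, h(3) = 13. z_2 = 3 − 13·(3 − 2)/(13 − (−6)) = 44/19.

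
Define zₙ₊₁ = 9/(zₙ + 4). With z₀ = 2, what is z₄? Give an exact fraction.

558/347

z₁ = 9/(2 + 4) = 3/2.
z₂ = 9/(3/2 + 4) = 18/11.
z₃ = 9/(18/11 + 4) = 99/62.
z₄ = 9/(99/62 + 4) = 558/347.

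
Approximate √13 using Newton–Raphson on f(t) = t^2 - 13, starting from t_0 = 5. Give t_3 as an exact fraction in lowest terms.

f'(t) = 2t.
f(5) = 12, f'(5) = 10, so t_1 = 5 - 12/10 = 19/5.
f(19/5) = 36/25, f'(19/5) = 38/5, so t_2 = (19/5) - (36/25)/(38/5) = 343/95.
f(343/95) = 324/9025, f'(343/95) = 686/95, so t_3 = (343/95) - (324/9025)/(686/95) = 117487/32585.

117487/32585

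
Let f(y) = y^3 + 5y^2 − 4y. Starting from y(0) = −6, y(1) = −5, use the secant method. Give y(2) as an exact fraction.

−45/8

f(−6) = −12, f(−5) = 20. y(2) = (−5) − 20·((−5) − (−6))/(20 − (−12)) = −45/8.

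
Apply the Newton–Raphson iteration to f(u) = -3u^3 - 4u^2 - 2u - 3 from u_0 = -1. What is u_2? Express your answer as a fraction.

-59/41

f'(u) = -9u^2 - 8u - 2.
f(-1) = -2, f'(-1) = -3, so u_1 = (-1) - (-2)/(-3) = -5/3.
f(-5/3) = 28/9, f'(-5/3) = -41/3, so u_2 = (-5/3) - (28/9)/(-41/3) = -59/41.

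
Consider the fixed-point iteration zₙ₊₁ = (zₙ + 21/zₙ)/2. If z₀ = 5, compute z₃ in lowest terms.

277727/60605

z₁ = (5 + 21/5)/2 = 23/5.
z₂ = (23/5 + 21/(23/5))/2 = 527/115.
z₃ = (527/115 + 21/(527/115))/2 = 277727/60605.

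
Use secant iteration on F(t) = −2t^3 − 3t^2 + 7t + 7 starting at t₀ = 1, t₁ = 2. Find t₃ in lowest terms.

F(1) = 9, F(2) = −7. t₂ = 2 − (−7)·(2 − 1)/((−7) − 9) = 25/16.
F(2) = −7, F(25/16) = 6111/2048. t₃ = (25/16) − (6111/2048)·((25/16) − 2)/((6111/2048) − (−7)) = 4946/2921.

4946/2921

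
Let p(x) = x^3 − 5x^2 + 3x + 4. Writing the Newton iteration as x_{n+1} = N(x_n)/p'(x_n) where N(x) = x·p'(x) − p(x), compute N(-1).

p'(x) = 3x^2 − 10x + 3.
N(x) = x·p'(x) − p(x) = x·(3x^2 − 10x + 3) − (x^3 − 5x^2 + 3x + 4) = 2x^3 − 5x^2 − 4.
N(-1) = −11.

−11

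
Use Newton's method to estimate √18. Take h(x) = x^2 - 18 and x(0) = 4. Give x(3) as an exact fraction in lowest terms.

h'(x) = 2x.
h(4) = -2, h'(4) = 8, so x(1) = 4 - (-2)/8 = 17/4.
h(17/4) = 1/16, h'(17/4) = 17/2, so x(2) = (17/4) - (1/16)/(17/2) = 577/136.
h(577/136) = 1/18496, h'(577/136) = 577/68, so x(3) = (577/136) - (1/18496)/(577/68) = 665857/156944.

665857/156944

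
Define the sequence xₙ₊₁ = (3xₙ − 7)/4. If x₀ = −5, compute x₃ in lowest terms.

x₁ = (3·(−5) − 7)/4 = −11/2.
x₂ = (3·(−11/2) − 7)/4 = −47/8.
x₃ = (3·(−47/8) − 7)/4 = −197/32.

−197/32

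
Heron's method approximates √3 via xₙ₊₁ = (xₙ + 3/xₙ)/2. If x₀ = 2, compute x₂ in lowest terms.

97/56

x₁ = (2 + 3/2)/2 = 7/4.
x₂ = (7/4 + 3/(7/4))/2 = 97/56.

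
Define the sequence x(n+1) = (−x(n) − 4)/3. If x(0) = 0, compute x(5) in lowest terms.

x(1) = (−0 − 4)/3 = −4/3.
x(2) = (−(−4/3) − 4)/3 = −8/9.
x(3) = (−(−8/9) − 4)/3 = −28/27.
x(4) = (−(−28/27) − 4)/3 = −80/81.
x(5) = (−(−80/81) − 4)/3 = −244/243.

−244/243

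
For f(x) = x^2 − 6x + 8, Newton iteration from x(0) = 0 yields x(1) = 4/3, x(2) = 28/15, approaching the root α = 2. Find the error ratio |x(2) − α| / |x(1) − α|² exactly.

x(1) − α = 4/3 − 2 = −2/3, so |x(1) − α| = 2/3.
x(2) − α = 28/15 − 2 = −2/15, so |x(2) − α| = 2/15.
|x(1) − α|² = 4/9.
Ratio = (2/15) / (4/9) = 3/10.

3/10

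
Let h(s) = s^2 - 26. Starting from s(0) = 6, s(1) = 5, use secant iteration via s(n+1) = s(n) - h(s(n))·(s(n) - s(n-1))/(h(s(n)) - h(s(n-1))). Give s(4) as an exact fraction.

31721/6221

h(6) = 10, h(5) = -1. s(2) = 5 - (-1)·(5 - 6)/((-1) - 10) = 56/11.
h(5) = -1, h(56/11) = -10/121. s(3) = (56/11) - (-10/121)·((56/11) - 5)/((-10/121) - (-1)) = 566/111.
h(56/11) = -10/121, h(566/111) = 10/12321. s(4) = (566/111) - (10/12321)·((566/111) - (56/11))/((10/12321) - (-10/121)) = 31721/6221.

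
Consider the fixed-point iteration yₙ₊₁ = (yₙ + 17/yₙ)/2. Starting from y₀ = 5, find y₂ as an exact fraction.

433/105

y₁ = (5 + 17/5)/2 = 21/5.
y₂ = (21/5 + 17/(21/5))/2 = 433/105.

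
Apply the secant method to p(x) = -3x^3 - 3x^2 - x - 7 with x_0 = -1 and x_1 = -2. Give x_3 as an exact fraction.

p(-1) = -6, p(-2) = 7. x_2 = (-2) - 7·((-2) - (-1))/(7 - (-6)) = -19/13.
p(-2) = 7, p(-19/13) = -5670/2197. x_3 = (-19/13) - (-5670/2197)·((-19/13) - (-2))/((-5670/2197) - 7) = -4831/3007.

-4831/3007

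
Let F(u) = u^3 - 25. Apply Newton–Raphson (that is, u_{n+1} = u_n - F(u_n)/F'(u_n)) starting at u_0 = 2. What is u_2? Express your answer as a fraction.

90521/30258

F'(u) = 3u^2.
F(2) = -17, F'(2) = 12, so u_1 = 2 - (-17)/12 = 41/12.
F(41/12) = 25721/1728, F'(41/12) = 1681/48, so u_2 = (41/12) - (25721/1728)/(1681/48) = 90521/30258.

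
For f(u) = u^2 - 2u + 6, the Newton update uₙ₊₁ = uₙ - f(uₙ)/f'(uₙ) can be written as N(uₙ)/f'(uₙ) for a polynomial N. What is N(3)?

3

f'(u) = 2u - 2.
N(u) = u·f'(u) - f(u) = u·(2u - 2) - (u^2 - 2u + 6) = u^2 - 6.
N(3) = 3.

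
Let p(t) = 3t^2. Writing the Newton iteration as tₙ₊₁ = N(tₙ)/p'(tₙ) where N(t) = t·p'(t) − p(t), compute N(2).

12

p'(t) = 6t.
N(t) = t·p'(t) − p(t) = t·(6t) − (3t^2) = 3t^2.
N(2) = 12.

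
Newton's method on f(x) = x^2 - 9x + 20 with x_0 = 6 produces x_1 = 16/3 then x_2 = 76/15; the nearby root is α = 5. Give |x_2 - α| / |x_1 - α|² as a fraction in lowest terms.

x_1 - α = 16/3 - 5 = 1/3, so |x_1 - α| = 1/3.
x_2 - α = 76/15 - 5 = 1/15, so |x_2 - α| = 1/15.
|x_1 - α|² = 1/9.
Ratio = (1/15) / (1/9) = 3/5.

3/5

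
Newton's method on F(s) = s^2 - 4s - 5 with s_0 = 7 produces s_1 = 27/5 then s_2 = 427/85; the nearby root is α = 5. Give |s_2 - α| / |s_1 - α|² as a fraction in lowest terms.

s_1 - α = 27/5 - 5 = 2/5, so |s_1 - α| = 2/5.
s_2 - α = 427/85 - 5 = 2/85, so |s_2 - α| = 2/85.
|s_1 - α|² = 4/25.
Ratio = (2/85) / (4/25) = 5/34.

5/34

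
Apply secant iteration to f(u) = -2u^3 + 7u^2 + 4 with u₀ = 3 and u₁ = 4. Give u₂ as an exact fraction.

88/25

f(3) = 13, f(4) = -12. u₂ = 4 - (-12)·(4 - 3)/((-12) - 13) = 88/25.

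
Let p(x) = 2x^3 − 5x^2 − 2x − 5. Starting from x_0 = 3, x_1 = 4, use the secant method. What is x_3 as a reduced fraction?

159169/51771

p(3) = −2, p(4) = 35. x_2 = 4 − 35·(4 − 3)/(35 − (−2)) = 113/37.
p(4) = 35, p(113/37) = −39130/50653. x_3 = (113/37) − (−39130/50653)·((113/37) − 4)/((−39130/50653) − 35) = 159169/51771.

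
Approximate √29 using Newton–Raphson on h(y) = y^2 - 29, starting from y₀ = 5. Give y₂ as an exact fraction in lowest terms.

727/135

h'(y) = 2y.
h(5) = -4, h'(5) = 10, so y₁ = 5 - (-4)/10 = 27/5.
h(27/5) = 4/25, h'(27/5) = 54/5, so y₂ = (27/5) - (4/25)/(54/5) = 727/135.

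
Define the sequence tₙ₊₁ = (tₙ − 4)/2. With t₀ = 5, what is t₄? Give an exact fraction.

−55/16

t₁ = (5 − 4)/2 = 1/2.
t₂ = ((1/2) − 4)/2 = −7/4.
t₃ = ((−7/4) − 4)/2 = −23/8.
t₄ = ((−23/8) − 4)/2 = −55/16.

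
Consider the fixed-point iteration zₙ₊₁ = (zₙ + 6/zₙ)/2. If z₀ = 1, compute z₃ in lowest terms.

10033/4088

z₁ = (1 + 6/1)/2 = 7/2.
z₂ = (7/2 + 6/(7/2))/2 = 73/28.
z₃ = (73/28 + 6/(73/28))/2 = 10033/4088.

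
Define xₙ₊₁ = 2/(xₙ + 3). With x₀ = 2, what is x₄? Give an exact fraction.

122/217

x₁ = 2/(2 + 3) = 2/5.
x₂ = 2/(2/5 + 3) = 10/17.
x₃ = 2/(10/17 + 3) = 34/61.
x₄ = 2/(34/61 + 3) = 122/217.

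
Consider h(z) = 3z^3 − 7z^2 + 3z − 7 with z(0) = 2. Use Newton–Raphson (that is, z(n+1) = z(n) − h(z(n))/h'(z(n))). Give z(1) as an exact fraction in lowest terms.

27/11

h'(z) = 9z^2 − 14z + 3.
h(2) = −5, h'(2) = 11, so z(1) = 2 − (−5)/11 = 27/11.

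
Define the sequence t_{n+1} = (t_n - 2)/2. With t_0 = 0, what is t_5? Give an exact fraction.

-31/16

t_1 = (0 - 2)/2 = -1.
t_2 = ((-1) - 2)/2 = -3/2.
t_3 = ((-3/2) - 2)/2 = -7/4.
t_4 = ((-7/4) - 2)/2 = -15/8.
t_5 = ((-15/8) - 2)/2 = -31/16.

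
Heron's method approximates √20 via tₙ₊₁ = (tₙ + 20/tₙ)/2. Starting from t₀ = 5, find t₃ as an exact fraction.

t₁ = (5 + 20/5)/2 = 9/2.
t₂ = (9/2 + 20/(9/2))/2 = 161/36.
t₃ = (161/36 + 20/(161/36))/2 = 51841/11592.

51841/11592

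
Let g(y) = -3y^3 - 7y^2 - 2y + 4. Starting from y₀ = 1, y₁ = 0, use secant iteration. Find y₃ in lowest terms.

g(1) = -8, g(0) = 4. y₂ = 0 - 4·(0 - 1)/(4 - (-8)) = 1/3.
g(0) = 4, g(1/3) = 22/9. y₃ = (1/3) - (22/9)·((1/3) - 0)/((22/9) - 4) = 6/7.

6/7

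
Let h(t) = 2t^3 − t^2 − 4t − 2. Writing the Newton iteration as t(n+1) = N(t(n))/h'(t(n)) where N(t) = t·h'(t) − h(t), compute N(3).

h'(t) = 6t^2 − 2t − 4.
N(t) = t·h'(t) − h(t) = t·(6t^2 − 2t − 4) − (2t^3 − t^2 − 4t − 2) = 4t^3 − t^2 + 2.
N(3) = 101.

101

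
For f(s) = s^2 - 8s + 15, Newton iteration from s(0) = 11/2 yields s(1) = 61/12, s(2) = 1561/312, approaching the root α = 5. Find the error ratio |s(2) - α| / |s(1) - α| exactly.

1/26

s(1) - α = 61/12 - 5 = 1/12, so |s(1) - α| = 1/12.
s(2) - α = 1561/312 - 5 = 1/312, so |s(2) - α| = 1/312.
Ratio = (1/312) / (1/12) = 1/26.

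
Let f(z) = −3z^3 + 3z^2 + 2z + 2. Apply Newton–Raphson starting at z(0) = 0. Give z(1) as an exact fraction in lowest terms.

−1

f'(z) = −9z^2 + 6z + 2.
f(0) = 2, f'(0) = 2, so z(1) = 0 − 2/2 = −1.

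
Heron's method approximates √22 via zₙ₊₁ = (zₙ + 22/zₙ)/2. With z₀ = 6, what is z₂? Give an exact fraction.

1633/348

z₁ = (6 + 22/6)/2 = 29/6.
z₂ = (29/6 + 22/(29/6))/2 = 1633/348.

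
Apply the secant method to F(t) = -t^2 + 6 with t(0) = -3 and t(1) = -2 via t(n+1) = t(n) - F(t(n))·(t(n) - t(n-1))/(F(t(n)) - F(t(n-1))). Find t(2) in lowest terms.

-12/5

F(-3) = -3, F(-2) = 2. t(2) = (-2) - 2·((-2) - (-3))/(2 - (-3)) = -12/5.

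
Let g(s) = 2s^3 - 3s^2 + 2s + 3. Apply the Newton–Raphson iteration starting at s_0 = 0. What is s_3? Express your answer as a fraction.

g'(s) = 6s^2 - 6s + 2.
g(0) = 3, g'(0) = 2, so s_1 = 0 - 3/2 = -3/2.
g(-3/2) = -27/2, g'(-3/2) = 49/2, so s_2 = (-3/2) - (-27/2)/(49/2) = -93/98.
g(-93/98) = -389286/117649, g'(-93/98) = 62893/4802, so s_3 = (-93/98) - (-389286/117649)/(62893/4802) = -4291905/6163514.

-4291905/6163514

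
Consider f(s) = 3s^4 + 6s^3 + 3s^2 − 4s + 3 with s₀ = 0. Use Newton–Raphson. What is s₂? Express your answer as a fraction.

1689/4016

f'(s) = 12s^3 + 18s^2 + 6s − 4.
f(0) = 3, f'(0) = −4, so s₁ = 0 − 3/(−4) = 3/4.
f(3/4) = 1323/256, f'(3/4) = 251/16, so s₂ = (3/4) − (1323/256)/(251/16) = 1689/4016.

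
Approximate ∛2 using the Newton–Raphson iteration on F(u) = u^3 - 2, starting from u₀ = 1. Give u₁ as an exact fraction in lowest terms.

4/3

F'(u) = 3u^2.
F(1) = -1, F'(1) = 3, so u₁ = 1 - (-1)/3 = 4/3.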